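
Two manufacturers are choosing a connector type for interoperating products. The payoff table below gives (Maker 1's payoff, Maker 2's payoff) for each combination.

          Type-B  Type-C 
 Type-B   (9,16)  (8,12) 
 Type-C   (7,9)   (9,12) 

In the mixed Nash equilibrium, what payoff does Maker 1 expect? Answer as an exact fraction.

25/3

Maker 2 mixes with probability q on Type-B, chosen so Maker 1 is indifferent: 9q + 8(1−q) = 7q + 9(1−q) gives q = 1/3.
Maker 1's expected payoff (from either row, since indifferent) is 9·1/3 + 8·2/3 = 25/3.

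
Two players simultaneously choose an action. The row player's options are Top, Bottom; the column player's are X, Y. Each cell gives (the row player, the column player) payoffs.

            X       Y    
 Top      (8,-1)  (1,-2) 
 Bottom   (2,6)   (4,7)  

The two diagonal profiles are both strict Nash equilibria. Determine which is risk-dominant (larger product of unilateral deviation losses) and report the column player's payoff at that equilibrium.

-1

At (Top, X): the row player loses 8 − 2 = 6 by deviating; the column player loses -1 − (-2) = 1. Product = 6·1 = 6.
At (Bottom, Y): the row player loses 4 − 1 = 3 by deviating; the column player loses 7 − 6 = 1. Product = 3·1 = 3.
6 > 3, so (Top, X) is risk-dominant. The column player's payoff there is -1.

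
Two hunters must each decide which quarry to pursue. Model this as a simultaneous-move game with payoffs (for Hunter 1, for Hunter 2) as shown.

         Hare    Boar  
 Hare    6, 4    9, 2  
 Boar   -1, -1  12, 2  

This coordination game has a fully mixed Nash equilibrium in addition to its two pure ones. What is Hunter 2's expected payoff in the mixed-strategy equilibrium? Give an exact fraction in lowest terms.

2

Hunter 1 mixes with probability p on Hare, chosen so Hunter 2 is indifferent: 4p + (-1)(1−p) = 2p + 2(1−p) gives p = 3/5.
Hunter 2's expected payoff is 4·3/5 + (-1)·2/5 = 2.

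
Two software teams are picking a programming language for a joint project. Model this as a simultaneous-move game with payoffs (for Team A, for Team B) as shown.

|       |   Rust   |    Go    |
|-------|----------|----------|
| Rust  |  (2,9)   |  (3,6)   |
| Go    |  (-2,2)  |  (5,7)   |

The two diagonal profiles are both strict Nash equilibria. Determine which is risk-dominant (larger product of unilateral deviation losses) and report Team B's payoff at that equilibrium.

At both Rust: Team A loses 2 − (-2) = 4 by deviating; Team B loses 9 − 6 = 3. Product = 4·3 = 12.
At both Go: Team A loses 5 − 3 = 2 by deviating; Team B loses 7 − 2 = 5. Product = 2·5 = 10.
12 > 10, so both Rust is risk-dominant. Team B's payoff there is 9.

9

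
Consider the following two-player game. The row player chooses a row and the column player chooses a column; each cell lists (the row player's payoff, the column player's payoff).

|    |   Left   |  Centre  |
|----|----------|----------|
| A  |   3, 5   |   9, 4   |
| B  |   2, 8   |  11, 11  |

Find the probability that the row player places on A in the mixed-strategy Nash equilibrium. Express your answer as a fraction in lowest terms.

The row player's mix p on A must make the column player indifferent between Left and Centre.
The column player's payoff from Left: 5p + 8(1−p). From Centre: 4p + 11(1−p).
Set equal: 1p = 3(1−p) → p = 3/4.

3/4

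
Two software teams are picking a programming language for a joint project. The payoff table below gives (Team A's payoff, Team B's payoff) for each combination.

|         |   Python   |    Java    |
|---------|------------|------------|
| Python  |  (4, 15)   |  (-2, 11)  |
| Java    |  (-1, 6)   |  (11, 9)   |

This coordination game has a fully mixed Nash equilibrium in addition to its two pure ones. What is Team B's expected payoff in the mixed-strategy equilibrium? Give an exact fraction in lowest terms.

69/7

Team A mixes with probability p on Python, chosen so Team B is indifferent: 15p + 6(1−p) = 11p + 9(1−p) gives p = 3/7.
Team B's expected payoff is 15·3/7 + 6·4/7 = 69/7.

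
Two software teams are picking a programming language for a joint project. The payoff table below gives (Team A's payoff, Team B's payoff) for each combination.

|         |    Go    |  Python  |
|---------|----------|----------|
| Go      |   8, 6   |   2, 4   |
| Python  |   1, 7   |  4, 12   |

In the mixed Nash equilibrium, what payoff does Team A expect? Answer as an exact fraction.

10/3

Team B mixes with probability q on Go, chosen so Team A is indifferent: 8q + 2(1−q) = 1q + 4(1−q) gives q = 2/9.
Team A's expected payoff (from either row, since indifferent) is 8·2/9 + 2·7/9 = 10/3.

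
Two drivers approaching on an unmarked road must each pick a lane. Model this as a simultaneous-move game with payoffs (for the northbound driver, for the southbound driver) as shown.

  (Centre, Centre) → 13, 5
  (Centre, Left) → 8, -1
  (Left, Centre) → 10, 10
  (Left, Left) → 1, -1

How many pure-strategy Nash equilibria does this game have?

1

Both Centre: the northbound driver gets 13 (best alternative 10); the southbound driver gets 5 (best alternative -1). Neither deviates — NE.
Both Left is not a NE: the northbound driver would switch to Centre (8 > 1).
No other cell survives both best-response checks, so there is 1 pure NE.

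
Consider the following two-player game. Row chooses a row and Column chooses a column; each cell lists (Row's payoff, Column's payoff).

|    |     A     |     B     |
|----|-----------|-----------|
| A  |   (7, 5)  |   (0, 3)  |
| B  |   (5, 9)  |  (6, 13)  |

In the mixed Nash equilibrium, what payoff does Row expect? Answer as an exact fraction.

21/4

Column mixes with probability q on A, chosen so Row is indifferent: 7q + 0(1−q) = 5q + 6(1−q) gives q = 3/4.
Row's expected payoff (from either row, since indifferent) is 7·3/4 + 0·1/4 = 21/4.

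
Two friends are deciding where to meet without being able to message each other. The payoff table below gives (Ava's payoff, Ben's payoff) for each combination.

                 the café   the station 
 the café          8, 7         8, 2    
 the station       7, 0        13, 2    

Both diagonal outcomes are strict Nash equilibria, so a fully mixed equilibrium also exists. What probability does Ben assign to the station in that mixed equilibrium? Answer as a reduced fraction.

1/6

Ben's mix q on the café must make Ava indifferent between the café and the station.
Ava's payoff from the café: 8q + 8(1−q). From the station: 7q + 13(1−q).
Set equal: 1q = 5(1−q) → q = 5/6.
Probability on the station is 1 − 5/6 = 1/6.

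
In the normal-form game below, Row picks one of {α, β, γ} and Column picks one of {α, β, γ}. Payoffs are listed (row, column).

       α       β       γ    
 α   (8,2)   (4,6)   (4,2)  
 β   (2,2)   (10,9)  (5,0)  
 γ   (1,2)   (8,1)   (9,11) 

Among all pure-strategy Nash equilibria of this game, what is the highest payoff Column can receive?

Both β is a pure NE (Row: 10 ≥ 8; Column: 9 ≥ 2). Column gets 9.
Both γ is a pure NE (Row: 9 ≥ 5; Column: 11 ≥ 2). Column gets 11.
Every other cell has a profitable deviation for at least one player. Highest of {9, 11} is 11.

11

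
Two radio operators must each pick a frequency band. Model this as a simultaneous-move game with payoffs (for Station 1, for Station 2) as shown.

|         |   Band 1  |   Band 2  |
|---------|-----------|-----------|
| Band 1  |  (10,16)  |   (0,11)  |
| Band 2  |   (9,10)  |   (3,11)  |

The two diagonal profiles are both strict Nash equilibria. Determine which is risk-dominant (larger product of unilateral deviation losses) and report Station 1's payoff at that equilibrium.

10

At both Band 1: Station 1 loses 10 − 9 = 1 by deviating; Station 2 loses 16 − 11 = 5. Product = 1·5 = 5.
At both Band 2: Station 1 loses 3 − 0 = 3 by deviating; Station 2 loses 11 − 10 = 1. Product = 3·1 = 3.
5 > 3, so both Band 1 is risk-dominant. Station 1's payoff there is 10.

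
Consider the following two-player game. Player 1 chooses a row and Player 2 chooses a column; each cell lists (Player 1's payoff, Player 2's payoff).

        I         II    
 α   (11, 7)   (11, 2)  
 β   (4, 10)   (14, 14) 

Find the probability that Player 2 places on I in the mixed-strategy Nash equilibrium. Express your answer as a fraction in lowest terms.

3/10

Player 2's mix q on I must make Player 1 indifferent between α and β.
Player 1's payoff from α: 11q + 11(1−q). From β: 4q + 14(1−q).
Set equal: 7q = 3(1−q) → q = 3/10.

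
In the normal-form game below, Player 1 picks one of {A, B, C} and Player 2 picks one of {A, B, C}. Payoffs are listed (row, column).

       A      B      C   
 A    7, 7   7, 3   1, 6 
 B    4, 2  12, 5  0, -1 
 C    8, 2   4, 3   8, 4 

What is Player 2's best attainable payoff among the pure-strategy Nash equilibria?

Both B is a pure NE (Player 1: 12 ≥ 7; Player 2: 5 ≥ 2). Player 2 gets 5.
Both C is a pure NE (Player 1: 8 ≥ 1; Player 2: 4 ≥ 3). Player 2 gets 4.
Every other cell has a profitable deviation for at least one player. Highest of {5, 4} is 5.

5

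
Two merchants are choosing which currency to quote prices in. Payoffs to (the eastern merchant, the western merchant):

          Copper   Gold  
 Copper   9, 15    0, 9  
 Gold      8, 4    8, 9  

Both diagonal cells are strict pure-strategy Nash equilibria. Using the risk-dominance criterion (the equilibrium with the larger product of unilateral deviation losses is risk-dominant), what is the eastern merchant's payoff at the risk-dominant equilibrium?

At both Copper: the eastern merchant loses 9 − 8 = 1 by deviating; the western merchant loses 15 − 9 = 6. Product = 1·6 = 6.
At both Gold: the eastern merchant loses 8 − 0 = 8 by deviating; the western merchant loses 9 − 4 = 5. Product = 8·5 = 40.
40 > 6, so both Gold is risk-dominant. The eastern merchant's payoff there is 8.

8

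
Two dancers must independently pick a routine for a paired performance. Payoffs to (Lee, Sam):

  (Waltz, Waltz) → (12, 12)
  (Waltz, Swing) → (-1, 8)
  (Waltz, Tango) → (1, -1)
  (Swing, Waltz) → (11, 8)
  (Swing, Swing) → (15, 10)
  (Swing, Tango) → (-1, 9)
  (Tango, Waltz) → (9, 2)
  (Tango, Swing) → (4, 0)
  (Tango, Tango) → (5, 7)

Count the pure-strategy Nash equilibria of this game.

Both Waltz: Lee gets 12 (best alternative 11); Sam gets 12 (best alternative 8). Neither deviates — NE.
Both Swing: Lee gets 15 (best alternative 4); Sam gets 10 (best alternative 9). Neither deviates — NE.
Both Tango: Lee gets 5 (best alternative 1); Sam gets 7 (best alternative 2). Neither deviates — NE.
(Waltz, Swing) is not a NE: Lee would switch to Swing (15 > -1).
No other cell survives both best-response checks, so there are 3 pure NE.

3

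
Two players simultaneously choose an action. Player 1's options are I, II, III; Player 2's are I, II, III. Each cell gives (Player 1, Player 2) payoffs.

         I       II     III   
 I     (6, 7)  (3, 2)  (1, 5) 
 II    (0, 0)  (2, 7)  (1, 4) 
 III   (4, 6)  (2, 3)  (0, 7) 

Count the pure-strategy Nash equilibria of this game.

1

Both I: Player 1 gets 6 (best alternative 4); Player 2 gets 7 (best alternative 5). Neither deviates — NE.
Both II is not a NE: Player 1 would switch to I (3 > 2).
No other cell survives both best-response checks, so there is 1 pure NE.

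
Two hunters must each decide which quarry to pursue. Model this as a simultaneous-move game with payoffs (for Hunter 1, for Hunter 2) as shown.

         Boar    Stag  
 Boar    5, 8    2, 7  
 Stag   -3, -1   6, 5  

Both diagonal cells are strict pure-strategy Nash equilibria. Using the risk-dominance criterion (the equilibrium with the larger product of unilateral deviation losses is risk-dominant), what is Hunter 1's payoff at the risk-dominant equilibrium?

At both Boar: Hunter 1 loses 5 − (-3) = 8 by deviating; Hunter 2 loses 8 − 7 = 1. Product = 8·1 = 8.
At both Stag: Hunter 1 loses 6 − 2 = 4 by deviating; Hunter 2 loses 5 − (-1) = 6. Product = 4·6 = 24.
24 > 8, so both Stag is risk-dominant. Hunter 1's payoff there is 6.

6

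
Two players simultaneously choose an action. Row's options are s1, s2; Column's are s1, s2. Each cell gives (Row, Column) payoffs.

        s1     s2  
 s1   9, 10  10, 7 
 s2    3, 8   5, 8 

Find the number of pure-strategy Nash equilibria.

Both s1: Row gets 9 (best alternative 3); Column gets 10 (best alternative 7). Neither deviates — NE.
Both s2 is not a NE: Row would switch to s1 (10 > 5).
No other cell survives both best-response checks, so there is 1 pure NE.

1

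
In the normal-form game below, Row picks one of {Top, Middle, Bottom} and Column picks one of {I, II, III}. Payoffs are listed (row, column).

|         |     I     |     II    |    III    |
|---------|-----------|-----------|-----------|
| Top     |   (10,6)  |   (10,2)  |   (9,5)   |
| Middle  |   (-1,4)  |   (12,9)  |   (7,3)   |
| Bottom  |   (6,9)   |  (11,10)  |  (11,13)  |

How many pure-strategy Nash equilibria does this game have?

(Top, I): Row gets 10 (best alternative 6); Column gets 6 (best alternative 5). Neither deviates — NE.
(Middle, II): Row gets 12 (best alternative 11); Column gets 9 (best alternative 4). Neither deviates — NE.
(Bottom, III): Row gets 11 (best alternative 9); Column gets 13 (best alternative 10). Neither deviates — NE.
(Top, II) is not a NE: Row would switch to Middle (12 > 10).
No other cell survives both best-response checks, so there are 3 pure NE.

3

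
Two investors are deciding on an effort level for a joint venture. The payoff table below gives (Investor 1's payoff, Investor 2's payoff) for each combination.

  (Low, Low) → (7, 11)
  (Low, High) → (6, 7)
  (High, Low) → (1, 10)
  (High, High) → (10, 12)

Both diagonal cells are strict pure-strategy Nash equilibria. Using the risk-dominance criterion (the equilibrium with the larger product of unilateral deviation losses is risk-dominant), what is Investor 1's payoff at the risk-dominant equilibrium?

7

At both Low: Investor 1 loses 7 − 1 = 6 by deviating; Investor 2 loses 11 − 7 = 4. Product = 6·4 = 24.
At both High: Investor 1 loses 10 − 6 = 4 by deviating; Investor 2 loses 12 − 10 = 2. Product = 4·2 = 8.
24 > 8, so both Low is risk-dominant. Investor 1's payoff there is 7.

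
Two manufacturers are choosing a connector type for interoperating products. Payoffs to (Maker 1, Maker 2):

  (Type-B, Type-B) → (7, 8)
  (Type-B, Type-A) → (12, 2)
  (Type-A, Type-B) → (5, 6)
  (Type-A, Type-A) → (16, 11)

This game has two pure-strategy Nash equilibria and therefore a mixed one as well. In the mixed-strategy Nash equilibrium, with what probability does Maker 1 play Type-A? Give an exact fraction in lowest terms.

Maker 1's mix p on Type-B must make Maker 2 indifferent between Type-B and Type-A.
Maker 2's payoff from Type-B: 8p + 6(1−p). From Type-A: 2p + 11(1−p).
Set equal: 6p = 5(1−p) → p = 5/11.
Probability on Type-A is 1 − 5/11 = 6/11.

6/11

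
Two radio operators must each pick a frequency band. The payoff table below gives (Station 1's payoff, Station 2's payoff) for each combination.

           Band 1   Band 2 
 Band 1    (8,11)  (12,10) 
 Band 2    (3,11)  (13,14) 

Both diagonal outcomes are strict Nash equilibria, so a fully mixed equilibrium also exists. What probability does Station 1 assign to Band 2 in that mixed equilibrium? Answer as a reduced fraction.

Station 1's mix p on Band 1 must make Station 2 indifferent between Band 1 and Band 2.
Station 2's payoff from Band 1: 11p + 11(1−p). From Band 2: 10p + 14(1−p).
Set equal: 1p = 3(1−p) → p = 3/4.
Probability on Band 2 is 1 − 3/4 = 1/4.

1/4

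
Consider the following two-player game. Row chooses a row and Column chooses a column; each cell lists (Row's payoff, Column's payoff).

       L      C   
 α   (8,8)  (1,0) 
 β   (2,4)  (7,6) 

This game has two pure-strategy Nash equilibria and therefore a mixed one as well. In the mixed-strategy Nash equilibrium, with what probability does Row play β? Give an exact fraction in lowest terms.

Row's mix p on α must make Column indifferent between L and C.
Column's payoff from L: 8p + 4(1−p). From C: 0p + 6(1−p).
Set equal: 8p = 2(1−p) → p = 2/10 = 1/5.
Probability on β is 1 − 1/5 = 4/5.

4/5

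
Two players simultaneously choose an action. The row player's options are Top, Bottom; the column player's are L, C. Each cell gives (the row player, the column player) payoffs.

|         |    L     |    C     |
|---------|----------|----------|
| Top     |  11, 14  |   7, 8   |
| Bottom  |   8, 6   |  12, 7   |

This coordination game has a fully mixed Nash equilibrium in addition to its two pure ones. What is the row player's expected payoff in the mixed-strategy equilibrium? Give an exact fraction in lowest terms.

19/2

The column player mixes with probability q on L, chosen so the row player is indifferent: 11q + 7(1−q) = 8q + 12(1−q) gives q = 5/8.
The row player's expected payoff (from either row, since indifferent) is 11·5/8 + 7·3/8 = 19/2.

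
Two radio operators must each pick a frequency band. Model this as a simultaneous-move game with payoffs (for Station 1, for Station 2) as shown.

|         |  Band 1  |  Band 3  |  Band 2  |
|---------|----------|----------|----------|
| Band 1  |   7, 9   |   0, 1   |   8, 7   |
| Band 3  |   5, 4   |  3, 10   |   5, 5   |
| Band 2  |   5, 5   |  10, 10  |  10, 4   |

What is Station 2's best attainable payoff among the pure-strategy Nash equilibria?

10

Both Band 1 is a pure NE (Station 1: 7 ≥ 5; Station 2: 9 ≥ 7). Station 2 gets 9.
(Band 2, Band 3) is a pure NE (Station 1: 10 ≥ 3; Station 2: 10 ≥ 5). Station 2 gets 10.
Every other cell has a profitable deviation for at least one player. Highest of {9, 10} is 10.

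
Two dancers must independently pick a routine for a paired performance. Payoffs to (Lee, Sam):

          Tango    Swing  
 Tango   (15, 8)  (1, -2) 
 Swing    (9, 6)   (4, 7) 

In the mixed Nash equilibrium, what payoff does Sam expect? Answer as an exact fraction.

Lee mixes with probability p on Tango, chosen so Sam is indifferent: 8p + 6(1−p) = (-2)p + 7(1−p) gives p = 1/11.
Sam's expected payoff is 8·1/11 + 6·10/11 = 68/11.

68/11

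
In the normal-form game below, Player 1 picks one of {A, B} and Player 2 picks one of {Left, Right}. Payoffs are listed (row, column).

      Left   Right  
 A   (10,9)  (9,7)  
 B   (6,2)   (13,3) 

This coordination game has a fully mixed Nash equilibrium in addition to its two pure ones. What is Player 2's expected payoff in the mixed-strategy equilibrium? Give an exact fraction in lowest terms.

13/3

Player 1 mixes with probability p on A, chosen so Player 2 is indifferent: 9p + 2(1−p) = 7p + 3(1−p) gives p = 1/3.
Player 2's expected payoff is 9·1/3 + 2·2/3 = 13/3.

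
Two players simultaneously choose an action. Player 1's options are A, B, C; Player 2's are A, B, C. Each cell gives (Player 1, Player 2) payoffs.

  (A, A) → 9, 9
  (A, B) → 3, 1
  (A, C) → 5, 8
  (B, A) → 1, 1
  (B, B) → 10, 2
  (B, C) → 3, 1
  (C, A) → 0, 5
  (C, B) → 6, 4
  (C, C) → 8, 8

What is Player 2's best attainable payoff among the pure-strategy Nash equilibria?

Both A is a pure NE (Player 1: 9 ≥ 1; Player 2: 9 ≥ 8). Player 2 gets 9.
Both B is a pure NE (Player 1: 10 ≥ 6; Player 2: 2 ≥ 1). Player 2 gets 2.
Both C is a pure NE (Player 1: 8 ≥ 5; Player 2: 8 ≥ 5). Player 2 gets 8.
Every other cell has a profitable deviation for at least one player. Highest of {9, 2, 8} is 9.

9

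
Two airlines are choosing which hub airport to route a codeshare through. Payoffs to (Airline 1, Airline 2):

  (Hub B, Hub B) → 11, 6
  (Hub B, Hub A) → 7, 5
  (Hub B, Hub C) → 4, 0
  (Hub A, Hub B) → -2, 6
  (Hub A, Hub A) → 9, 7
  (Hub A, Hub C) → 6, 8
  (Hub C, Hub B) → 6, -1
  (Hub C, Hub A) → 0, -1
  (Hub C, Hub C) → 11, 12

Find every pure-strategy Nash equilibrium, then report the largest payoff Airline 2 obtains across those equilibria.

Both Hub B is a pure NE (Airline 1: 11 ≥ 6; Airline 2: 6 ≥ 5). Airline 2 gets 6.
Both Hub C is a pure NE (Airline 1: 11 ≥ 6; Airline 2: 12 ≥ -1). Airline 2 gets 12.
Every other cell has a profitable deviation for at least one player. Highest of {6, 12} is 12.

12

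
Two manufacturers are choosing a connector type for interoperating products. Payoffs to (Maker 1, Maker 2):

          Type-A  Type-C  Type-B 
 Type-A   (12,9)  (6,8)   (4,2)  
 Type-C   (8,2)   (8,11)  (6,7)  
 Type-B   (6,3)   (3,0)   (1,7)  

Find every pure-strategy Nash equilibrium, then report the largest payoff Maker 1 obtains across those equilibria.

Both Type-A is a pure NE (Maker 1: 12 ≥ 8; Maker 2: 9 ≥ 8). Maker 1 gets 12.
Both Type-C is a pure NE (Maker 1: 8 ≥ 6; Maker 2: 11 ≥ 7). Maker 1 gets 8.
Every other cell has a profitable deviation for at least one player. Highest of {12, 8} is 12.

12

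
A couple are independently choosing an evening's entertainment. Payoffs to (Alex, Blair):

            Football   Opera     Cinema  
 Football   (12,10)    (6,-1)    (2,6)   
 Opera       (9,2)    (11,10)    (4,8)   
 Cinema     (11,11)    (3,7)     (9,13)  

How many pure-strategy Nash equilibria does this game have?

3

Both Football: Alex gets 12 (best alternative 11); Blair gets 10 (best alternative 6). Neither deviates — NE.
Both Opera: Alex gets 11 (best alternative 6); Blair gets 10 (best alternative 8). Neither deviates — NE.
Both Cinema: Alex gets 9 (best alternative 4); Blair gets 13 (best alternative 11). Neither deviates — NE.
(Cinema, Football) is not a NE: Alex would switch to Football (12 > 11).
No other cell survives both best-response checks, so there are 3 pure NE.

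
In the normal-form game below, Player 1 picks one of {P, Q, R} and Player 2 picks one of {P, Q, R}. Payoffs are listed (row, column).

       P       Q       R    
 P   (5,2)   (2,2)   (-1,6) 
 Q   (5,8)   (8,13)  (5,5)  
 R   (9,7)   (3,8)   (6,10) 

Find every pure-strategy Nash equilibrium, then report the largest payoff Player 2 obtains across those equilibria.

13

Both Q is a pure NE (Player 1: 8 ≥ 3; Player 2: 13 ≥ 8). Player 2 gets 13.
Both R is a pure NE (Player 1: 6 ≥ 5; Player 2: 10 ≥ 8). Player 2 gets 10.
Every other cell has a profitable deviation for at least one player. Highest of {13, 10} is 13.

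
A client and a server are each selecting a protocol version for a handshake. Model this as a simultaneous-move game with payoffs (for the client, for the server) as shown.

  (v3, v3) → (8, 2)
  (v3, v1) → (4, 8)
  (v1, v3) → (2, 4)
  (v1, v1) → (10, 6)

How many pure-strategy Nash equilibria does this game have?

Both v1: the client gets 10 (best alternative 4); the server gets 6 (best alternative 4). Neither deviates — NE.
Both v3 is not a NE: the server would switch to v1 (8 > 2).
No other cell survives both best-response checks, so there is 1 pure NE.

1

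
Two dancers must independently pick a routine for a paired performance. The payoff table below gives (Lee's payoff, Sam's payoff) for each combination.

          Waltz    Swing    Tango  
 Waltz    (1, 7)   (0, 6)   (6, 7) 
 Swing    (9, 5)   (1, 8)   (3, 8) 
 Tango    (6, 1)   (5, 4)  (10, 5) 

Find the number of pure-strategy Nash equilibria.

Both Tango: Lee gets 10 (best alternative 6); Sam gets 5 (best alternative 4). Neither deviates — NE.
Both Waltz is not a NE: Lee would switch to Swing (9 > 1).
No other cell survives both best-response checks, so there is 1 pure NE.

1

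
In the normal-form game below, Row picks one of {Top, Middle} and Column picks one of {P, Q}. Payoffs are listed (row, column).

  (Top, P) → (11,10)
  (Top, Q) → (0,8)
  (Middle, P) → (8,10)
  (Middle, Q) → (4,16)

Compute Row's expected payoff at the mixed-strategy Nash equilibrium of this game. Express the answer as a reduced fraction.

44/7

Column mixes with probability q on P, chosen so Row is indifferent: 11q + 0(1−q) = 8q + 4(1−q) gives q = 4/7.
Row's expected payoff (from either row, since indifferent) is 11·4/7 + 0·3/7 = 44/7.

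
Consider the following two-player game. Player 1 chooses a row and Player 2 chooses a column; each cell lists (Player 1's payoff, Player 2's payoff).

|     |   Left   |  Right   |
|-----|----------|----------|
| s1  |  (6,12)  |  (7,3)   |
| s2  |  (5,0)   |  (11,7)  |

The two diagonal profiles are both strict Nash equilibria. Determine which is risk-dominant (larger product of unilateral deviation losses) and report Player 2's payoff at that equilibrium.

At (s1, Left): Player 1 loses 6 − 5 = 1 by deviating; Player 2 loses 12 − 3 = 9. Product = 1·9 = 9.
At (s2, Right): Player 1 loses 11 − 7 = 4 by deviating; Player 2 loses 7 − 0 = 7. Product = 4·7 = 28.
28 > 9, so (s2, Right) is risk-dominant. Player 2's payoff there is 7.

7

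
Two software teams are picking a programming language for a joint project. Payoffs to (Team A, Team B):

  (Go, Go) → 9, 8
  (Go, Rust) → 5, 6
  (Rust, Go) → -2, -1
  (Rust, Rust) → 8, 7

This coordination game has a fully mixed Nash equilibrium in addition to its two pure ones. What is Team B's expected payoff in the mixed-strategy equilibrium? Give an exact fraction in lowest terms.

Team A mixes with probability p on Go, chosen so Team B is indifferent: 8p + (-1)(1−p) = 6p + 7(1−p) gives p = 4/5.
Team B's expected payoff is 8·4/5 + (-1)·1/5 = 31/5.

31/5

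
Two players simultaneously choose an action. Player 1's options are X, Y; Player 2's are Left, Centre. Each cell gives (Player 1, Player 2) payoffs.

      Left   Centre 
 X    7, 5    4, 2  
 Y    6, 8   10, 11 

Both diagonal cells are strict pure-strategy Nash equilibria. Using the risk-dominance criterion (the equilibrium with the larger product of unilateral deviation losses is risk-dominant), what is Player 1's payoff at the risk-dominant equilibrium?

10

At (X, Left): Player 1 loses 7 − 6 = 1 by deviating; Player 2 loses 5 − 2 = 3. Product = 1·3 = 3.
At (Y, Centre): Player 1 loses 10 − 4 = 6 by deviating; Player 2 loses 11 − 8 = 3. Product = 6·3 = 18.
18 > 3, so (Y, Centre) is risk-dominant. Player 1's payoff there is 10.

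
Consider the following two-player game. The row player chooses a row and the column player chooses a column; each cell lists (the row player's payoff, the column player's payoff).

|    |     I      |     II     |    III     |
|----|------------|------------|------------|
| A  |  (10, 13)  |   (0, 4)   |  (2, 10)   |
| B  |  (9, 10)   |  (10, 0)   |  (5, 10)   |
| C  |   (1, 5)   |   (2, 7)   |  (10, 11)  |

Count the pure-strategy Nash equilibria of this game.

2

(A, I): the row player gets 10 (best alternative 9); the column player gets 13 (best alternative 10). Neither deviates — NE.
(C, III): the row player gets 10 (best alternative 5); the column player gets 11 (best alternative 7). Neither deviates — NE.
(B, II) is not a NE: the column player would switch to I (10 > 0).
No other cell survives both best-response checks, so there are 2 pure NE.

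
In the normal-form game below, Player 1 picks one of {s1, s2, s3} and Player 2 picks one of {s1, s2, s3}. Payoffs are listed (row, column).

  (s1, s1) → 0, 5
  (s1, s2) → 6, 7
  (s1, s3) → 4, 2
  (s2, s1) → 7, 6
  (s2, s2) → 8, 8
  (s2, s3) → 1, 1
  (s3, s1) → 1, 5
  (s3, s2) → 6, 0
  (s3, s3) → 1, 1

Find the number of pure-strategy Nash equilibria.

1

Both s2: Player 1 gets 8 (best alternative 6); Player 2 gets 8 (best alternative 6). Neither deviates — NE.
Both s1 is not a NE: Player 1 would switch to s2 (7 > 0).
No other cell survives both best-response checks, so there is 1 pure NE.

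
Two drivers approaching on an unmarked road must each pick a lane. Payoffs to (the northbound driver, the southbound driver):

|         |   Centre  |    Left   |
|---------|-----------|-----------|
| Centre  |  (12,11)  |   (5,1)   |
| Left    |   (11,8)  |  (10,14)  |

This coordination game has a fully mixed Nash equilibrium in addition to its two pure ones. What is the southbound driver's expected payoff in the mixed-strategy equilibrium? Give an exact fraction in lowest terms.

73/8

The northbound driver mixes with probability p on Centre, chosen so the southbound driver is indifferent: 11p + 8(1−p) = 1p + 14(1−p) gives p = 3/8.
The southbound driver's expected payoff is 11·3/8 + 8·5/8 = 73/8.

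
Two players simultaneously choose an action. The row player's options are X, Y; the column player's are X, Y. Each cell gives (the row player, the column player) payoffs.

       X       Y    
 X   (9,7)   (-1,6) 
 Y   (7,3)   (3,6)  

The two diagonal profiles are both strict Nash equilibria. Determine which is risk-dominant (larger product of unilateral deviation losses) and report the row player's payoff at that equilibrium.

3

At both X: the row player loses 9 − 7 = 2 by deviating; the column player loses 7 − 6 = 1. Product = 2·1 = 2.
At both Y: the row player loses 3 − (-1) = 4 by deviating; the column player loses 6 − 3 = 3. Product = 4·3 = 12.
12 > 2, so both Y is risk-dominant. The row player's payoff there is 3.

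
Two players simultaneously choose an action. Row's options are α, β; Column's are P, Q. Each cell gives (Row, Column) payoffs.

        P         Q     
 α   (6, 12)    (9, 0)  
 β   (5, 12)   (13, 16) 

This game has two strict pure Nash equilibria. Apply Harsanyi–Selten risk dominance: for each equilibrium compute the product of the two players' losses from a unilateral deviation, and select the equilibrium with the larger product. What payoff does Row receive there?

13

At (α, P): Row loses 6 − 5 = 1 by deviating; Column loses 12 − 0 = 12. Product = 1·12 = 12.
At (β, Q): Row loses 13 − 9 = 4 by deviating; Column loses 16 − 12 = 4. Product = 4·4 = 16.
16 > 12, so (β, Q) is risk-dominant. Row's payoff there is 13.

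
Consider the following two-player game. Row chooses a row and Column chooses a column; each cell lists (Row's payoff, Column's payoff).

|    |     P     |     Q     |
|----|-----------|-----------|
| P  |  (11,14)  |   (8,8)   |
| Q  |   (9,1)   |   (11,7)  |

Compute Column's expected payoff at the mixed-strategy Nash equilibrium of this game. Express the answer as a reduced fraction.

15/2

Row mixes with probability p on P, chosen so Column is indifferent: 14p + 1(1−p) = 8p + 7(1−p) gives p = 1/2.
Column's expected payoff is 14·1/2 + 1·1/2 = 15/2.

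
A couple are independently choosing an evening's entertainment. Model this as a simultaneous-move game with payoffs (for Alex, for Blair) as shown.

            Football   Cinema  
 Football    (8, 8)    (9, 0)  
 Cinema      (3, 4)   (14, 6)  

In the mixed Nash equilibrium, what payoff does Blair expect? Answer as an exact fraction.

Alex mixes with probability p on Football, chosen so Blair is indifferent: 8p + 4(1−p) = 0p + 6(1−p) gives p = 1/5.
Blair's expected payoff is 8·1/5 + 4·4/5 = 24/5.

24/5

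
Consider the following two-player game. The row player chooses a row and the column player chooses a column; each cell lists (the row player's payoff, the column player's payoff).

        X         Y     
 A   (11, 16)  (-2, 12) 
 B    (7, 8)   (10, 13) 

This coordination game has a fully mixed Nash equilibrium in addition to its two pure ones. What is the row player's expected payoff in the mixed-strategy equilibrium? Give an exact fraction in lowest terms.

The column player mixes with probability q on X, chosen so the row player is indifferent: 11q + (-2)(1−q) = 7q + 10(1−q) gives q = 3/4.
The row player's expected payoff (from either row, since indifferent) is 11·3/4 + (-2)·1/4 = 31/4.

31/4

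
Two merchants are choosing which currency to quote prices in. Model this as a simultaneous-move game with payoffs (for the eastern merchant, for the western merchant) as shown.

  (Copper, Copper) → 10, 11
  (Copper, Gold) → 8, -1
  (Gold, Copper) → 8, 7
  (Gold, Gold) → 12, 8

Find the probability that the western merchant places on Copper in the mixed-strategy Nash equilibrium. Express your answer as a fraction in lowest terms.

The western merchant's mix q on Copper must make the eastern merchant indifferent between Copper and Gold.
The eastern merchant's payoff from Copper: 10q + 8(1−q). From Gold: 8q + 12(1−q).
Set equal: 2q = 4(1−q) → q = 4/6 = 2/3.

2/3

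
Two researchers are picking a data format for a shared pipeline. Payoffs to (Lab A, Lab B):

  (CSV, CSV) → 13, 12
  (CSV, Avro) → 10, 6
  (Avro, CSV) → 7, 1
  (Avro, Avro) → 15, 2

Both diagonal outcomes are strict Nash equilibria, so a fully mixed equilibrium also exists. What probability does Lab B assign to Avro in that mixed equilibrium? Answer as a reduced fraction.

Lab B's mix q on CSV must make Lab A indifferent between CSV and Avro.
Lab A's payoff from CSV: 13q + 10(1−q). From Avro: 7q + 15(1−q).
Set equal: 6q = 5(1−q) → q = 5/11.
Probability on Avro is 1 − 5/11 = 6/11.

6/11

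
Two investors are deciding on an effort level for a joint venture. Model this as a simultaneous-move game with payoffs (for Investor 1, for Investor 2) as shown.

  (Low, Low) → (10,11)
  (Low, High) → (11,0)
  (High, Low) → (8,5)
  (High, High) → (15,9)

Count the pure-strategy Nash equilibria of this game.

Both Low: Investor 1 gets 10 (best alternative 8); Investor 2 gets 11 (best alternative 0). Neither deviates — NE.
Both High: Investor 1 gets 15 (best alternative 11); Investor 2 gets 9 (best alternative 5). Neither deviates — NE.
(High, Low) is not a NE: Investor 1 would switch to Low (10 > 8).
No other cell survives both best-response checks, so there are 2 pure NE.

2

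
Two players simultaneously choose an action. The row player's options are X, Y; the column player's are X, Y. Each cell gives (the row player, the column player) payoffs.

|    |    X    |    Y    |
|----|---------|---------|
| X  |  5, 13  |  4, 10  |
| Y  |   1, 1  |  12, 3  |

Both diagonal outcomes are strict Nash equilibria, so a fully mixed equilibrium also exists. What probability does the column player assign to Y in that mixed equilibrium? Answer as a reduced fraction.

The column player's mix q on X must make the row player indifferent between X and Y.
The row player's payoff from X: 5q + 4(1−q). From Y: 1q + 12(1−q).
Set equal: 4q = 8(1−q) → q = 8/12 = 2/3.
Probability on Y is 1 − 2/3 = 1/3.

1/3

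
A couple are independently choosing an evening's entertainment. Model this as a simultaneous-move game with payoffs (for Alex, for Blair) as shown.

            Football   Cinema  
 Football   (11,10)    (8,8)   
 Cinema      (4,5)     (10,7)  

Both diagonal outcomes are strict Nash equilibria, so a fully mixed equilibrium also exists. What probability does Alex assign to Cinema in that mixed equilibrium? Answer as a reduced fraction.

1/2

Alex's mix p on Football must make Blair indifferent between Football and Cinema.
Blair's payoff from Football: 10p + 5(1−p). From Cinema: 8p + 7(1−p).
Set equal: 2p = 2(1−p) → p = 2/4 = 1/2.
Probability on Cinema is 1 − 1/2 = 1/2.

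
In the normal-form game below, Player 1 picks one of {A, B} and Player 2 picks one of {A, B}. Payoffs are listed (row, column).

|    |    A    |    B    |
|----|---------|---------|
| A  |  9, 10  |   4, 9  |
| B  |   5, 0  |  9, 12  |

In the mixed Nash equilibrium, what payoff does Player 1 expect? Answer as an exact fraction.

61/9

Player 2 mixes with probability q on A, chosen so Player 1 is indifferent: 9q + 4(1−q) = 5q + 9(1−q) gives q = 5/9.
Player 1's expected payoff (from either row, since indifferent) is 9·5/9 + 4·4/9 = 61/9.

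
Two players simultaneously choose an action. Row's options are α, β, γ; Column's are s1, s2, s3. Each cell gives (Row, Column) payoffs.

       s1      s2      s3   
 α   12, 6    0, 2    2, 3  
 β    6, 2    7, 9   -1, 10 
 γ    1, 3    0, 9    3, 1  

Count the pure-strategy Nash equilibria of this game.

(α, s1): Row gets 12 (best alternative 6); Column gets 6 (best alternative 3). Neither deviates — NE.
(γ, s3) is not a NE: Column would switch to s2 (9 > 1).
No other cell survives both best-response checks, so there is 1 pure NE.

1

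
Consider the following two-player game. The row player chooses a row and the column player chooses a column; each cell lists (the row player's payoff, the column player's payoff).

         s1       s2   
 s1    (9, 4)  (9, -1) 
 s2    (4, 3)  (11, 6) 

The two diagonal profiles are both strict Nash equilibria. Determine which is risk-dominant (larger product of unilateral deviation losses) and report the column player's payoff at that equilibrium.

At both s1: the row player loses 9 − 4 = 5 by deviating; the column player loses 4 − (-1) = 5. Product = 5·5 = 25.
At both s2: the row player loses 11 − 9 = 2 by deviating; the column player loses 6 − 3 = 3. Product = 2·3 = 6.
25 > 6, so both s1 is risk-dominant. The column player's payoff there is 4.

4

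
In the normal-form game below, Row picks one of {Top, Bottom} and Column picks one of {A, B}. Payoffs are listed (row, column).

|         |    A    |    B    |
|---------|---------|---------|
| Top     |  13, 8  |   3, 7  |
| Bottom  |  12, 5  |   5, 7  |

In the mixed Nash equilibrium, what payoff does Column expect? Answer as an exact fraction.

Row mixes with probability p on Top, chosen so Column is indifferent: 8p + 5(1−p) = 7p + 7(1−p) gives p = 2/3.
Column's expected payoff is 8·2/3 + 5·1/3 = 7.

7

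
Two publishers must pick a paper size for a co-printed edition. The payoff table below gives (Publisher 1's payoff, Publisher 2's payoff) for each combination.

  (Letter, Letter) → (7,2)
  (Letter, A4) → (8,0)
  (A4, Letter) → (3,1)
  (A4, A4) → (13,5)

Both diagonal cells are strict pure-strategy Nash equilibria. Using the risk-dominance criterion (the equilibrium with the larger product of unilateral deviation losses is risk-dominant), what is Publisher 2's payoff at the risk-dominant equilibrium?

At both Letter: Publisher 1 loses 7 − 3 = 4 by deviating; Publisher 2 loses 2 − 0 = 2. Product = 4·2 = 8.
At both A4: Publisher 1 loses 13 − 8 = 5 by deviating; Publisher 2 loses 5 − 1 = 4. Product = 5·4 = 20.
20 > 8, so both A4 is risk-dominant. Publisher 2's payoff there is 5.

5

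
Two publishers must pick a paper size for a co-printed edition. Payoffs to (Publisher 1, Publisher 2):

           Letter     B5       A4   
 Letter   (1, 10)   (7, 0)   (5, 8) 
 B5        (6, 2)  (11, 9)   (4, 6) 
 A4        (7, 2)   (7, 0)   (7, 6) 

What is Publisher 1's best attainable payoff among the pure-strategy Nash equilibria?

11

Both B5 is a pure NE (Publisher 1: 11 ≥ 7; Publisher 2: 9 ≥ 6). Publisher 1 gets 11.
Both A4 is a pure NE (Publisher 1: 7 ≥ 5; Publisher 2: 6 ≥ 2). Publisher 1 gets 7.
Every other cell has a profitable deviation for at least one player. Highest of {11, 7} is 11.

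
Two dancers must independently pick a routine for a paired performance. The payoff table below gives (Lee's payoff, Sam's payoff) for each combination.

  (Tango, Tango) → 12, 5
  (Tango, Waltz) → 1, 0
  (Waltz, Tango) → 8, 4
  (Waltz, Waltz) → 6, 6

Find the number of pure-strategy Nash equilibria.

Both Tango: Lee gets 12 (best alternative 8); Sam gets 5 (best alternative 0). Neither deviates — NE.
Both Waltz: Lee gets 6 (best alternative 1); Sam gets 6 (best alternative 4). Neither deviates — NE.
(Tango, Waltz) is not a NE: Lee would switch to Waltz (6 > 1).
No other cell survives both best-response checks, so there are 2 pure NE.

2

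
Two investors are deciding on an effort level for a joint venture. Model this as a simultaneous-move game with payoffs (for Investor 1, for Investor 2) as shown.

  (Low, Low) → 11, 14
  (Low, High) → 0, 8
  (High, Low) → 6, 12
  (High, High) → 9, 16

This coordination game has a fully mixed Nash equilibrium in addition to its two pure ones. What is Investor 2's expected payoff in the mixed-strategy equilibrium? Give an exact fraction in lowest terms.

64/5

Investor 1 mixes with probability p on Low, chosen so Investor 2 is indifferent: 14p + 12(1−p) = 8p + 16(1−p) gives p = 2/5.
Investor 2's expected payoff is 14·2/5 + 12·3/5 = 64/5.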